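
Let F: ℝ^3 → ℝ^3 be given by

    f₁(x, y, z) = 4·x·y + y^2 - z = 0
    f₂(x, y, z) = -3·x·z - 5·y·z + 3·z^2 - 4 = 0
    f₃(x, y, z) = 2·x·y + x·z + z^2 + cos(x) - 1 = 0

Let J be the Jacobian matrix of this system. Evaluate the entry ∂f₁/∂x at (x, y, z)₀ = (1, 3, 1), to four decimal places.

12.0000

∂f₁/∂x = 4·y.
At (1, 3, 1) this is 12.0000.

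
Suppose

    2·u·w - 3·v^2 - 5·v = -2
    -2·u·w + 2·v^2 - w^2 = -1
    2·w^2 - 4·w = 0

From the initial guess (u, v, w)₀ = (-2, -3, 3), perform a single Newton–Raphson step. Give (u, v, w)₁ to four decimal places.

(10.9167, -7.5000, 2.2500)

At (-2, -3, 3): F = (-22.0000, 22.0000, 6.0000).
Jacobian J = [[2·w, -6·v - 5, 2·u], [-2·w, 4·v, -2·u - 2·w], [0, 0, 4·w - 4]].
At the point, J = [[6.0000, 13.0000, -4.0000], [-6.0000, -12.0000, -2.0000], [0.0000, 0.0000, 8.0000]] (det J = 48.0000).
Solving J·Δ = −F gives Δ = (12.9167, -4.5000, -0.7500).
Then the next iterate is (u, v, w)₁ = (10.9167, -7.5000, 2.2500).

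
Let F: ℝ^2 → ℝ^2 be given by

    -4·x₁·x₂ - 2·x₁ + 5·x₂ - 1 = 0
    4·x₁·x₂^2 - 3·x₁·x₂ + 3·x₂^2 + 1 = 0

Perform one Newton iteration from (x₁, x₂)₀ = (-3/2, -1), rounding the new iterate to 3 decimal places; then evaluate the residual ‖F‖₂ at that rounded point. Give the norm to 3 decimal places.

1.506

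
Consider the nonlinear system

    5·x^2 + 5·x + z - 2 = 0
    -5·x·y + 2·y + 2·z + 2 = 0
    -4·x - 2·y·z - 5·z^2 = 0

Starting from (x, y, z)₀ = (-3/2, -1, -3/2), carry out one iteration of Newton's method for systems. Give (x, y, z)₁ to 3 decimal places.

At (-3/2, -1, -3/2): F = (0.250, -10.500, -8.250).
Jacobian J = [[10·x + 5, 0, 1], [-5·y, -5·x + 2, 2], [-4, -2·z, -2·y - 10·z]].
At the point, J = [[-10.000, 0.000, 1.000], [5.000, 9.500, 2.000], [-4.000, 3.000, 17.000]] (det J = -1502.000).
Solving J·Δ = −F gives Δ = (0.057, 1.008, 0.321).
Then the next iterate is (x, y, z)₁ = (-1.443, 0.008, -1.179).

(-1.443, 0.008, -1.179)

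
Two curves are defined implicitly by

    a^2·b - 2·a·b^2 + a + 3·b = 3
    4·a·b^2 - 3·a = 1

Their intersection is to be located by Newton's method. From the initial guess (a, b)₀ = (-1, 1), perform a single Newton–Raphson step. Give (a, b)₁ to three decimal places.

(-1.000, 0.750)

At (-1, 1): F = (2.000, -2.000).
Jacobian J = [[2·a·b - 2·b^2 + 1, a^2 - 4·a·b + 3], [4·b^2 - 3, 8·a·b]].
At the point, J = [[-3.000, 8.000], [1.000, -8.000]] (det J = 16.000).
Solving J·Δ = −F gives Δ = (0.000, -0.250).
Then the next iterate is (a, b)₁ = (-1.000, 0.750).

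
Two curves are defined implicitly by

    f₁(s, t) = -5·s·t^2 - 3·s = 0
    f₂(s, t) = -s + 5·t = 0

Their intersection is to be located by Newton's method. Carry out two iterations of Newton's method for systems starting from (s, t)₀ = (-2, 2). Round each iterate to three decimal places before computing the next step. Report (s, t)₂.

(-3.025, -0.605)

At (-2, 2): F = (46.000, 12.000).
Jacobian J = [[-5·t^2 - 3, -10·s·t], [-1, 5]].
At the point, J = [[-23.000, 40.000], [-1.000, 5.000]] (det J = -75.000).
Solving J·Δ = −F gives Δ = (-3.333, -3.067).
Then the next iterate is (s, t)₁ = (-5.333, -1.067).
Round to (-5.333, -1.067) and repeat: F = (46.35681, -0.002), J = [[-8.69244, -56.90311], [-1.000, 5.000]].
Δ = (2.308, 0.462), so (s, t)₂ = (-3.025, -0.605).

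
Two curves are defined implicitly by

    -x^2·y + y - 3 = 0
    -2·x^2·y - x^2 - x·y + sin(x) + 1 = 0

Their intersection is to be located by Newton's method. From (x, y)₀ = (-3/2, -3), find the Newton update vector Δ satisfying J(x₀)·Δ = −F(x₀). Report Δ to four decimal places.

At (-3/2, -3): F = (0.7500, 6.752505).
Jacobian J = [[-2·x·y, -x^2 + 1], [-4·x·y - 2·x - y + cos(x), -2·x^2 - x]].
At the point, J = [[-9.0000, -1.2500], [-11.929263, -3.0000]] (det J = 12.088422).
Solving J·Δ = −F gives Δ = (-0.5121, 4.2872).

(-0.5121, 4.2872)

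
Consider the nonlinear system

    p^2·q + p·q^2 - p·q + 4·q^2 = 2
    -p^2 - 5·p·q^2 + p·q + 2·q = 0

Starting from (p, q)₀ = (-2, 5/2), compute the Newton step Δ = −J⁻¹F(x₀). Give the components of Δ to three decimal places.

(-4.060, -3.180)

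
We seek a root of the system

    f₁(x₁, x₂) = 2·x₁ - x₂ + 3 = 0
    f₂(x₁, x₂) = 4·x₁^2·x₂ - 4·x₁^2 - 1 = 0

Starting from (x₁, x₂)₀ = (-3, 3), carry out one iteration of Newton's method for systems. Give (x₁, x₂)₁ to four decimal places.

(3.0417, 9.0833)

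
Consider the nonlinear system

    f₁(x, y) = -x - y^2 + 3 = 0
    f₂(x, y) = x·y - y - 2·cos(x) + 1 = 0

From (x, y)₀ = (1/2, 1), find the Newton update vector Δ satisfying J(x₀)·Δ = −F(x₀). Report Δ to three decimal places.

At (1/2, 1): F = (1.500, -1.25517).
Jacobian J = [[-1, -2·y], [y + 2·sin(x), x - 1]].
At the point, J = [[-1.000, -2.000], [1.95885, -0.500]] (det J = 4.41770).
Solving J·Δ = −F gives Δ = (0.738, 0.381).

(0.738, 0.381)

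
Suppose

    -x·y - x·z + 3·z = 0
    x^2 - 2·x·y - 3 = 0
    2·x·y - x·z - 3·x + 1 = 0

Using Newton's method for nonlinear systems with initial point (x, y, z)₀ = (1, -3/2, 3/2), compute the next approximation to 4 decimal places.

(0.0667, -3.3333, -1.6667)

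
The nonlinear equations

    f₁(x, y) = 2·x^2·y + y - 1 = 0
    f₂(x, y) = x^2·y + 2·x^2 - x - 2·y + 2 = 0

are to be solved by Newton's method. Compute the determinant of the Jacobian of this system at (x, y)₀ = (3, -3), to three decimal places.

-119.000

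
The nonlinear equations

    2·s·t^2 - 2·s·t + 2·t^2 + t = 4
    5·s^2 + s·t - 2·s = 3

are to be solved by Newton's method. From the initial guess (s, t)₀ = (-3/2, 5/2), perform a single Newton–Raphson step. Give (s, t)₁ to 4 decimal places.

At (-3/2, 5/2): F = (-0.2500, 7.5000).
Jacobian J = [[2·t^2 - 2·t, 4·s·t - 2·s + 4·t + 1], [10·s + t - 2, s]].
At the point, J = [[7.5000, -1.0000], [-14.5000, -1.5000]] (det J = -25.7500).
Solving J·Δ = −F gives Δ = (0.3058, 2.0437).
Then the next iterate is (s, t)₁ = (-1.1942, 4.5437).

(-1.1942, 4.5437)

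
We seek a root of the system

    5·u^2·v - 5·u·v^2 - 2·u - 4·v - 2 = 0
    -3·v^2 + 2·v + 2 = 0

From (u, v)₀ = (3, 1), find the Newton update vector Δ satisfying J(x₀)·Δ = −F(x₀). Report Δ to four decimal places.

(-0.9022, 0.2500)

At (3, 1): F = (18.0000, 1.0000).
Jacobian J = [[10·u·v - 5·v^2 - 2, 5·u^2 - 10·u·v - 4], [0, -6·v + 2]].
At the point, J = [[23.0000, 11.0000], [0.0000, -4.0000]] (det J = -92.0000).
Solving J·Δ = −F gives Δ = (-0.9022, 0.2500).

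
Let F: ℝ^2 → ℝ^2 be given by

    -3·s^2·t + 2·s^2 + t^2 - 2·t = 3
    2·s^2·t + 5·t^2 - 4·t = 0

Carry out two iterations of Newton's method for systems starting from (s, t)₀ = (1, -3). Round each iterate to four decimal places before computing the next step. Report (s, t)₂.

(0.7836, -0.5481)

At (1, -3): F = (23.0000, 51.0000).
Jacobian J = [[-6·s·t + 4·s, -3·s^2 + 2·t - 2], [4·s·t, 2·s^2 + 10·t - 4]].
At the point, J = [[22.0000, -11.0000], [-12.0000, -32.0000]] (det J = -836.0000).
Solving J·Δ = −F gives Δ = (-0.2093, 1.6722).
Then the next iterate is (s, t)₁ = (0.7907, -1.3278).
Round to (0.7907, -1.3278) and repeat: F = (5.159513, 12.466166), J = [[9.462149, -6.531219], [-4.199566, -16.027587]].
Δ = (-0.0071, 0.7797), so (s, t)₂ = (0.7836, -0.5481).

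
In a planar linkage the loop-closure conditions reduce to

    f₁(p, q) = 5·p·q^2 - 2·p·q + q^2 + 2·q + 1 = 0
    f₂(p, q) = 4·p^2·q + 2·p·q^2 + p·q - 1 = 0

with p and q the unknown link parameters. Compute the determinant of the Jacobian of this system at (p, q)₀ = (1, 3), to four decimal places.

-957.0000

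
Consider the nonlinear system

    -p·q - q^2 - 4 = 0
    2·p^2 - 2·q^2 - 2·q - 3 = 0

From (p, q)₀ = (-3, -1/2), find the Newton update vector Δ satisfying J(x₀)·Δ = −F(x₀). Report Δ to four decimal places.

(1.2917, 1.2760)

At (-3, -1/2): F = (-5.7500, 15.5000).
Jacobian J = [[-q, -p - 2·q], [4·p, -4·q - 2]].
At the point, J = [[0.5000, 4.0000], [-12.0000, 0.0000]] (det J = 48.0000).
Solving J·Δ = −F gives Δ = (1.2917, 1.2760).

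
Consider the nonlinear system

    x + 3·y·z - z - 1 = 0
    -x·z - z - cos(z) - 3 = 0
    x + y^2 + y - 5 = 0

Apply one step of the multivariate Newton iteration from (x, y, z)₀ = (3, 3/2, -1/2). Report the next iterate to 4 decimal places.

At (3, 3/2, -1/2): F = (0.2500, -1.877583, 1.7500).
Jacobian J = [[1, 3·z, 3·y - 1], [-z, 0, -x + sin(z) - 1], [1, 2·y + 1, 0]].
At the point, J = [[1.0000, -1.5000, 3.5000], [0.5000, 0.0000, -4.479426], [1.0000, 4.0000, 0.0000]] (det J = 31.636840).
Solving J·Δ = −F gives Δ = (0.3176, -0.5169, -0.3837).
Then the next iterate is (x, y, z)₁ = (3.3176, 0.9831, -0.8837).

(3.3176, 0.9831, -0.8837)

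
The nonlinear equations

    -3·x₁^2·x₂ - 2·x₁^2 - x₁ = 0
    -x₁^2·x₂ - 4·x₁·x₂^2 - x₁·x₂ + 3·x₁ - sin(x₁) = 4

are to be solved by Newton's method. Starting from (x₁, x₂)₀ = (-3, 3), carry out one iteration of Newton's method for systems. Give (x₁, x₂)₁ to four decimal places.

(-1.8897, 2.1173)

At (-3, 3): F = (-96.0000, 77.141120).
Jacobian J = [[-6·x₁·x₂ - 4·x₁ - 1, -3·x₁^2], [-2·x₁·x₂ - 4·x₂^2 - x₂ - cos(x₁) + 3, -x₁^2 - 8·x₁·x₂ - x₁]].
At the point, J = [[65.0000, -27.0000], [-17.010008, 66.0000]] (det J = 3830.729797).
Solving J·Δ = −F gives Δ = (1.1103, -0.8827).
Then the next iterate is (x₁, x₂)₁ = (-1.8897, 2.1173).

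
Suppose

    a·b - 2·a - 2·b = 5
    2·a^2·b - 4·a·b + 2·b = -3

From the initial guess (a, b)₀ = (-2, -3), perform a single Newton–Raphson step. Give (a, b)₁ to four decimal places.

At (-2, -3): F = (11.0000, -51.0000).
Jacobian J = [[b - 2, a - 2], [4·a·b - 4·b, 2·a^2 - 4·a + 2]].
At the point, J = [[-5.0000, -4.0000], [36.0000, 18.0000]] (det J = 54.0000).
Solving J·Δ = −F gives Δ = (0.1111, 2.6111).
Then the next iterate is (a, b)₁ = (-1.8889, -0.3889).

(-1.8889, -0.3889)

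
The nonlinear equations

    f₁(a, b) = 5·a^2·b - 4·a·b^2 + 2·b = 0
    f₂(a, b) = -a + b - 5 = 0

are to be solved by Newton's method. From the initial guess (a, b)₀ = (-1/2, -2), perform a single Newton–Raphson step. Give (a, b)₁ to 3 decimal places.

(-3.233, 1.767)

At (-1/2, -2): F = (1.500, -6.500).
Jacobian J = [[10·a·b - 4·b^2, 5·a^2 - 8·a·b + 2], [-1, 1]].
At the point, J = [[-6.000, -4.750], [-1.000, 1.000]] (det J = -10.750).
Solving J·Δ = −F gives Δ = (-2.733, 3.767).
Then the next iterate is (a, b)₁ = (-3.233, 1.767).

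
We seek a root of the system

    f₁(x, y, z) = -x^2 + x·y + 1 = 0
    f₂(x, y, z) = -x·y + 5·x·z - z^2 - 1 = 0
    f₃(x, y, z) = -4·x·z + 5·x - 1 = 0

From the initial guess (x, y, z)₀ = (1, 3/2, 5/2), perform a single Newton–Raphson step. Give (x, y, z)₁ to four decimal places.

At (1, 3/2, 5/2): F = (1.5000, 3.7500, -6.0000).
Jacobian J = [[-2·x + y, x, 0], [-y + 5·z, -x, 5·x - 2·z], [-4·z + 5, 0, -4·x]].
At the point, J = [[-0.5000, 1.0000, 0.0000], [11.0000, -1.0000, 0.0000], [-5.0000, 0.0000, -4.0000]] (det J = 42.0000).
Solving J·Δ = −F gives Δ = (-0.5000, -1.7500, -0.8750).
Then the next iterate is (x, y, z)₁ = (0.5000, -0.2500, 1.6250).

(0.5000, -0.2500, 1.6250)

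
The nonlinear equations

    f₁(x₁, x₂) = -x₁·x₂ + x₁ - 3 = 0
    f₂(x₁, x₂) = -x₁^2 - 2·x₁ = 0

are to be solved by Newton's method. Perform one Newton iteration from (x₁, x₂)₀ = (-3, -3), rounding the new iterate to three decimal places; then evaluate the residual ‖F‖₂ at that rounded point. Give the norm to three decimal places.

At (-3, -3): F = (-15.000, -3.000).
Jacobian J = [[-x₂ + 1, -x₁], [-2·x₁ - 2, 0]].
At the point, J = [[4.000, 3.000], [4.000, 0.000]] (det J = -12.000).
Solving J·Δ = −F gives Δ = (0.750, 4.000).
Then the next iterate is (x₁, x₂)₁ = (-2.250, 1.000).
Re-evaluating at (-2.250, 1.000): F = (-3.000, -0.56250), so ‖F‖₂ = 3.052.

3.052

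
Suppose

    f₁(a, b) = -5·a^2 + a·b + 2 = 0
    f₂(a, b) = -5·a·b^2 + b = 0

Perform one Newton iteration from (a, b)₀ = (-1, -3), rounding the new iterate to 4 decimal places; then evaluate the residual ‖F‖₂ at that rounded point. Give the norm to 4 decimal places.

At (-1, -3): F = (0.0000, 42.0000).
Jacobian J = [[-10·a + b, a], [-5·b^2, -10·a·b + 1]].
At the point, J = [[7.0000, -1.0000], [-45.0000, -29.0000]] (det J = -248.0000).
Solving J·Δ = −F gives Δ = (0.1694, 1.1855).
Then the next iterate is (a, b)₁ = (-0.8306, -1.8145).
Re-evaluating at (-0.8306, -1.8145): F = (0.057642, 11.858880), so ‖F‖₂ = 11.8590.

11.8590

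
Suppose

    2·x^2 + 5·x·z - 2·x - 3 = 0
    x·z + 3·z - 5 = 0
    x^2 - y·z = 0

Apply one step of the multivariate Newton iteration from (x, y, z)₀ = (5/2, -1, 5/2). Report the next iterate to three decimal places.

(1.429, -0.083, 1.396)

At (5/2, -1, 5/2): F = (35.750, 8.750, 8.750).
Jacobian J = [[4·x + 5·z - 2, 0, 5·x], [z, 0, x + 3], [2·x, -z, -y]].
At the point, J = [[20.500, 0.000, 12.500], [2.500, 0.000, 5.500], [5.000, -2.500, 1.000]] (det J = 203.750).
Solving J·Δ = −F gives Δ = (-1.071, 0.917, -1.104).
Then the next iterate is (x, y, z)₁ = (1.429, -0.083, 1.396).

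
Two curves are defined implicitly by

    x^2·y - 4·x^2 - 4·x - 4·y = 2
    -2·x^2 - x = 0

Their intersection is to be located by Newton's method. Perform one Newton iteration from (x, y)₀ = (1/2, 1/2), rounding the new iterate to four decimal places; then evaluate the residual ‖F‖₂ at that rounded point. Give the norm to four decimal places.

0.2573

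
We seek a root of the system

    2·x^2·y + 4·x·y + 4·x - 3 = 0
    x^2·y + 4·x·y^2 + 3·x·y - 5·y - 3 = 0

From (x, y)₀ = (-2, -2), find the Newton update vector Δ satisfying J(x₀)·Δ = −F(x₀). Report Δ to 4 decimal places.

(0.9167, 0.1800)

At (-2, -2): F = (-11.0000, -21.0000).
Jacobian J = [[4·x·y + 4·y + 4, 2·x^2 + 4·x], [2·x·y + 4·y^2 + 3·y, x^2 + 8·x·y + 3·x - 5]].
At the point, J = [[12.0000, 0.0000], [18.0000, 25.0000]] (det J = 300.0000).
Solving J·Δ = −F gives Δ = (0.9167, 0.1800).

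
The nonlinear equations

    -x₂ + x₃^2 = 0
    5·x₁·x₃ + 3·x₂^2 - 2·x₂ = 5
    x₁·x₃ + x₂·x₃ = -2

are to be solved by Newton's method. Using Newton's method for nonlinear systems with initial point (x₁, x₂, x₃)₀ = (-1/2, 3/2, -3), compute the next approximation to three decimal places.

At (-1/2, 3/2, -3): F = (7.500, 6.250, -1.000).
Jacobian J = [[0, -1, 2·x₃], [5·x₃, 6·x₂ - 2, 5·x₁], [x₃, x₃, x₁ + x₂]].
At the point, J = [[0.000, -1.000, -6.000], [-15.000, 7.000, -2.500], [-3.000, -3.000, 1.000]] (det J = -418.500).
Solving J·Δ = −F gives Δ = (0.168, -0.081, 1.263).
Then the next iterate is (x₁, x₂, x₃)₁ = (-0.332, 1.419, -1.737).

(-0.332, 1.419, -1.737)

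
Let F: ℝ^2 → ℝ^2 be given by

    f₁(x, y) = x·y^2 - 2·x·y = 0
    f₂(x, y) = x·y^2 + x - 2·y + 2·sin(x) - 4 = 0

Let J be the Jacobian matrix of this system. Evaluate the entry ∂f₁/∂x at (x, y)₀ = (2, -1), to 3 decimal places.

3.000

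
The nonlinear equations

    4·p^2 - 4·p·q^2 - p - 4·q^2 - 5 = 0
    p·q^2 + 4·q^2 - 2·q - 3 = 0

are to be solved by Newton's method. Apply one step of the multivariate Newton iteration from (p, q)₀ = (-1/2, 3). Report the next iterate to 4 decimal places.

(-0.7064, 1.9136)

At (-1/2, 3): F = (-21.5000, 22.5000).
Jacobian J = [[8·p - 4·q^2 - 1, -8·p·q - 8·q], [q^2, 2·p·q + 8·q - 2]].
At the point, J = [[-41.0000, -12.0000], [9.0000, 19.0000]] (det J = -671.0000).
Solving J·Δ = −F gives Δ = (-0.2064, -1.0864).
Then the next iterate is (p, q)₁ = (-0.7064, 1.9136).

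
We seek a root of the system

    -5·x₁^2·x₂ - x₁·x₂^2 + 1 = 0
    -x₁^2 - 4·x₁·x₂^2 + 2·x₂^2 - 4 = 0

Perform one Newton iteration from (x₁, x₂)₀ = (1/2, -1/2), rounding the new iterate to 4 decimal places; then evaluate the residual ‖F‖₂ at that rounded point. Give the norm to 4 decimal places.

221.3167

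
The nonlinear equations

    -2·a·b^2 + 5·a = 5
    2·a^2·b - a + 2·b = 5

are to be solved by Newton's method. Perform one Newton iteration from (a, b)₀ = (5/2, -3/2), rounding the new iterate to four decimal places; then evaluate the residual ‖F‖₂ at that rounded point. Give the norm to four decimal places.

10.9010

At (5/2, -3/2): F = (-3.7500, -29.2500).
Jacobian J = [[-2·b^2 + 5, -4·a·b], [4·a·b - 1, 2·a^2 + 2]].
At the point, J = [[0.5000, 15.0000], [-16.0000, 14.5000]] (det J = 247.2500).
Solving J·Δ = −F gives Δ = (-1.5546, 0.3018).
Then the next iterate is (a, b)₁ = (0.9454, -1.1982).
Re-evaluating at (0.9454, -1.1982): F = (-2.987590, -10.483657), so ‖F‖₂ = 10.9010.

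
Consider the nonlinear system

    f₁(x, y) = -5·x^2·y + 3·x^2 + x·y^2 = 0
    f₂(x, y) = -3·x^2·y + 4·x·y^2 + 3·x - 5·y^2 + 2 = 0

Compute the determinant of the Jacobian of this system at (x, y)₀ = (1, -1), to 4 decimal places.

74.0000

J = [[-10·x·y + 6·x + y^2, -5·x^2 + 2·x·y], [-6·x·y + 4·y^2 + 3, -3·x^2 + 8·x·y - 10·y]].
At the point, J = [[17.0000, -7.0000], [13.0000, -1.0000]].
det J = 74.0000.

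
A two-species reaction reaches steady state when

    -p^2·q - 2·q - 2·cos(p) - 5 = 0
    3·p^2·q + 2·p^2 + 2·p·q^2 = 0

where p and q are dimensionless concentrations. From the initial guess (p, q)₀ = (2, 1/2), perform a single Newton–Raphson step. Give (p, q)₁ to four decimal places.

(2.2935, -0.7035)

At (2, 1/2): F = (-7.167706, 15.0000).
Jacobian J = [[-2·p·q + 2·sin(p), -p^2 - 2], [6·p·q + 4·p + 2·q^2, 3·p^2 + 4·p·q]].
At the point, J = [[-0.181405, -6.0000], [14.5000, 16.0000]] (det J = 84.097518).
Solving J·Δ = −F gives Δ = (0.2935, -1.2035).
Then the next iterate is (p, q)₁ = (2.2935, -0.7035).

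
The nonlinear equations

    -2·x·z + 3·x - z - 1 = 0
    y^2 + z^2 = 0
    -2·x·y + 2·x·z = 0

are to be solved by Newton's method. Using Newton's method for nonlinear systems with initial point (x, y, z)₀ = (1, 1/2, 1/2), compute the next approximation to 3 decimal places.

(0.375, 0.250, 0.250)

At (1, 1/2, 1/2): F = (0.500, 0.500, 0.000).
Jacobian J = [[-2·z + 3, 0, -2·x - 1], [0, 2·y, 2·z], [-2·y + 2·z, -2·x, 2·x]].
At the point, J = [[2.000, 0.000, -3.000], [0.000, 1.000, 1.000], [0.000, -2.000, 2.000]] (det J = 8.000).
Solving J·Δ = −F gives Δ = (-0.625, -0.250, -0.250).
Then the next iterate is (x, y, z)₁ = (0.375, 0.250, 0.250).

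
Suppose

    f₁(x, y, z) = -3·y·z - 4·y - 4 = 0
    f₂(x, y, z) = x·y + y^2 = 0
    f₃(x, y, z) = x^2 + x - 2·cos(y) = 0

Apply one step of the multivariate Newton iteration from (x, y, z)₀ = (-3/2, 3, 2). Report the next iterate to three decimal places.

(-0.381, 1.254, 0.162)

At (-3/2, 3, 2): F = (-34.000, 4.500, 2.72998).
Jacobian J = [[0, -3·z - 4, -3·y], [y, x + 2·y, 0], [2·x + 1, 2·sin(y), 0]].
At the point, J = [[0.000, -10.000, -9.000], [3.000, 4.500, 0.000], [-2.000, 0.28224, 0.000]] (det J = -88.62048).
Solving J·Δ = −F gives Δ = (1.119, -1.746, -1.838).
Then the next iterate is (x, y, z)₁ = (-0.381, 1.254, 0.162).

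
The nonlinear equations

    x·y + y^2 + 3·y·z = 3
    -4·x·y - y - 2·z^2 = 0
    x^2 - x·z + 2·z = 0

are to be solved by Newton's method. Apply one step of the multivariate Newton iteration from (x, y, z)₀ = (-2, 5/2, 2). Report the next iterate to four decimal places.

(-0.7553, 1.6262, 0.8670)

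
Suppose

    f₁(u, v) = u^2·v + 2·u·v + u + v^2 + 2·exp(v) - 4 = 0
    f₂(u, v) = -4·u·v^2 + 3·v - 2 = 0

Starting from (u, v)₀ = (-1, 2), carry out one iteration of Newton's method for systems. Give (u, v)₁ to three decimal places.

At (-1, 2): F = (11.77811, 20.000).
Jacobian J = [[2·u·v + 2·v + 1, u^2 + 2·u + 2·v + 2·exp(v)], [-4·v^2, -8·u·v + 3]].
At the point, J = [[1.000, 17.77811], [-16.000, 19.000]] (det J = 303.44980).
Solving J·Δ = −F gives Δ = (0.434, -0.687).
Then the next iterate is (u, v)₁ = (-0.566, 1.313).

(-0.566, 1.313)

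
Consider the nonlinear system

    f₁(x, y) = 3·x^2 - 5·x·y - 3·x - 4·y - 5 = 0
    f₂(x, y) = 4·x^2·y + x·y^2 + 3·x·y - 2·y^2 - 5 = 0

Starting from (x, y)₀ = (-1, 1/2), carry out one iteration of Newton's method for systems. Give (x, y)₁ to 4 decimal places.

At (-1, 1/2): F = (1.5000, -5.2500).
Jacobian J = [[6·x - 5·y - 3, -5·x - 4], [8·x·y + y^2 + 3·y, 4·x^2 + 2·x·y + 3·x - 4·y]].
At the point, J = [[-11.5000, 1.0000], [-2.2500, -2.0000]] (det J = 25.2500).
Solving J·Δ = −F gives Δ = (-0.0891, -2.5248).
Then the next iterate is (x, y)₁ = (-1.0891, -2.0248).

(-1.0891, -2.0248)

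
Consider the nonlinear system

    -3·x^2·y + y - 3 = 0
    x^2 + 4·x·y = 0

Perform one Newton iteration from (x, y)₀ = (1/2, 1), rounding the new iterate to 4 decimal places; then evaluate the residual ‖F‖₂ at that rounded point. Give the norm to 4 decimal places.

3.0488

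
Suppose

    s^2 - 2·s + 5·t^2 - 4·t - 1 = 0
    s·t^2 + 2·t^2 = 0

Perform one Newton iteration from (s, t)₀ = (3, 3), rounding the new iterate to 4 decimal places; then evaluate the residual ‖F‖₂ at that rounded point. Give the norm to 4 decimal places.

15.3404

At (3, 3): F = (35.0000, 45.0000).
Jacobian J = [[2·s - 2, 10·t - 4], [t^2, 2·s·t + 4·t]].
At the point, J = [[4.0000, 26.0000], [9.0000, 30.0000]] (det J = -114.0000).
Solving J·Δ = −F gives Δ = (-1.0526, -1.1842).
Then the next iterate is (s, t)₁ = (1.9474, 1.8158).
Re-evaluating at (1.9474, 1.8158): F = (8.120015, 13.015090), so ‖F‖₂ = 15.3404.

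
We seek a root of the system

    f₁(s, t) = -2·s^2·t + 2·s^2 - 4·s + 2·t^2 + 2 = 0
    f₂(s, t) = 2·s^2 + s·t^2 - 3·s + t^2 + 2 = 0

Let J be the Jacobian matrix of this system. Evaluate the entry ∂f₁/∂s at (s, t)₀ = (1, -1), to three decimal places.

∂f₁/∂s = -4·s·t + 4·s - 4.
At (1, -1) this is 4.000.

4.000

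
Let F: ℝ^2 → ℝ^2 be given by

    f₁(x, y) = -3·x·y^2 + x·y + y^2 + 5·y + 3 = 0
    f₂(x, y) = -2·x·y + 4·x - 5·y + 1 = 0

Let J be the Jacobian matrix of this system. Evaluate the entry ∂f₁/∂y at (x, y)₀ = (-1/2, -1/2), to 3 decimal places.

∂f₁/∂y = -6·x·y + x + 2·y + 5.
At (-1/2, -1/2) this is 2.000.

2.000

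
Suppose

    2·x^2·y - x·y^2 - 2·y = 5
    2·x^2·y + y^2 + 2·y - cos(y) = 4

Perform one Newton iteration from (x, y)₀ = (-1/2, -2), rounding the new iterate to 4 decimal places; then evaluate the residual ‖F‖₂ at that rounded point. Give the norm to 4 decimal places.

7.4291

At (-1/2, -2): F = (0.0000, -4.583853).
Jacobian J = [[4·x·y - y^2, 2·x^2 - 2·x·y - 2], [4·x·y, 2·x^2 + 2·y + sin(y) + 2]].
At the point, J = [[0.0000, -3.5000], [4.0000, -2.409297]] (det J = 14.0000).
Solving J·Δ = −F gives Δ = (1.1460, 0.0000).
Then the next iterate is (x, y)₁ = (0.6460, -2.0000).
Re-evaluating at (0.6460, -2.0000): F = (-5.253264, -5.253117), so ‖F‖₂ = 7.4291.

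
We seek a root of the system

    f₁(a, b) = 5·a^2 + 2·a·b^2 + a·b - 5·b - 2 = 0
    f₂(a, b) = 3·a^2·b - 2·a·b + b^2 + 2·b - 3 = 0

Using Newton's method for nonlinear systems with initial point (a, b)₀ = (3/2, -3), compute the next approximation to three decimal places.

At (3/2, -3): F = (46.750, -11.250).
Jacobian J = [[10·a + 2·b^2 + b, 4·a·b + a - 5], [6·a·b - 2·b, 3·a^2 - 2·a + 2·b + 2]].
At the point, J = [[30.000, -21.500], [-21.000, -0.250]] (det J = -459.000).
Solving J·Δ = −F gives Δ = (-0.552, 1.404).
Then the next iterate is (a, b)₁ = (0.948, -1.596).

(0.948, -1.596)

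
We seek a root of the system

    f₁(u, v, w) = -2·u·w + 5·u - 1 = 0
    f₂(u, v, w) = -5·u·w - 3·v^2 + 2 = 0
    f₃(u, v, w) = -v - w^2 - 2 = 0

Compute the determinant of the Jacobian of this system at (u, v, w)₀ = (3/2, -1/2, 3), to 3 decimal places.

J = [[-2·w + 5, 0, -2·u], [-5·w, -6·v, -5·u], [0, -1, -2·w]].
At the point, J = [[-1.000, 0.000, -3.000], [-15.000, 3.000, -7.500], [0.000, -1.000, -6.000]].
det J = -19.500.

-19.500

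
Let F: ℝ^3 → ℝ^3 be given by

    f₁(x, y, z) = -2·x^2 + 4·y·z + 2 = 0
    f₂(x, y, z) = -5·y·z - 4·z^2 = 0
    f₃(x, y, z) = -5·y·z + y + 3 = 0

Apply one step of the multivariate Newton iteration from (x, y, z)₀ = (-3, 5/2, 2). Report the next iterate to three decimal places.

At (-3, 5/2, 2): F = (4.000, -41.000, -19.500).
Jacobian J = [[-4·x, 4·z, 4·y], [0, -5·z, -5·y - 8·z], [0, -5·z + 1, -5·y]].
At the point, J = [[12.000, 8.000, 10.000], [0.000, -10.000, -28.500], [0.000, -9.000, -12.500]] (det J = -1578.000).
Solving J·Δ = −F gives Δ = (0.989, -0.329, -1.323).
Then the next iterate is (x, y, z)₁ = (-2.011, 2.171, 0.677).

(-2.011, 2.171, 0.677)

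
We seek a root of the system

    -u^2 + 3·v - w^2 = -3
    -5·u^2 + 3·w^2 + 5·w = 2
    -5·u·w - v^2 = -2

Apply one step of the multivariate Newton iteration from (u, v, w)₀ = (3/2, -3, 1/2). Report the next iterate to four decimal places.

At (3/2, -3, 1/2): F = (-8.5000, -10.0000, -10.7500).
Jacobian J = [[-2·u, 3, -2·w], [-10·u, 0, 6·w + 5], [-5·w, -2·v, -5·u]].
At the point, J = [[-3.0000, 3.0000, -1.0000], [-15.0000, 0.0000, 8.0000], [-2.5000, 6.0000, -7.5000]] (det J = -163.5000).
Solving J·Δ = −F gives Δ = (-0.0917, 3.1009, 1.0780).
Then the next iterate is (u, v, w)₁ = (1.4083, 0.1009, 1.5780).

(1.4083, 0.1009, 1.5780)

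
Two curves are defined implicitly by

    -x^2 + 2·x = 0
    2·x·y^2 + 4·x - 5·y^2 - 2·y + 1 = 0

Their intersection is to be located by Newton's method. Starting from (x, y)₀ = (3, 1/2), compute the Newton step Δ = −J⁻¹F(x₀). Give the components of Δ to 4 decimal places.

(-0.7500, 8.8750)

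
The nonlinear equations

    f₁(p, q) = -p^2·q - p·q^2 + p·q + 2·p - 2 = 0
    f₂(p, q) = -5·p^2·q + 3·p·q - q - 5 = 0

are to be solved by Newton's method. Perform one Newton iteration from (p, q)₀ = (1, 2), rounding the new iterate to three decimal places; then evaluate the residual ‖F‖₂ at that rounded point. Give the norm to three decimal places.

At (1, 2): F = (-4.000, -11.000).
Jacobian J = [[-2·p·q - q^2 + q + 2, -p^2 - 2·p·q + p], [-10·p·q + 3·q, -5·p^2 + 3·p - 1]].
At the point, J = [[-4.000, -4.000], [-14.000, -3.000]] (det J = -44.000).
Solving J·Δ = −F gives Δ = (-0.727, -0.273).
Then the next iterate is (p, q)₁ = (0.273, 1.727).
Re-evaluating at (0.273, 1.727): F = (-1.92547, -5.95614), so ‖F‖₂ = 6.260.

6.260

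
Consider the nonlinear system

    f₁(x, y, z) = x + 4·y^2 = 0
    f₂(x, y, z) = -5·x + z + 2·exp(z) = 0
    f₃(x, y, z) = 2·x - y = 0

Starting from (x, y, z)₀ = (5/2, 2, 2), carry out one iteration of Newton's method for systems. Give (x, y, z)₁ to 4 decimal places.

At (5/2, 2, 2): F = (18.5000, 4.278112, 3.0000).
Jacobian J = [[1, 8·y, 0], [-5, 0, 2·exp(z) + 1], [2, -1, 0]].
At the point, J = [[1.0000, 16.0000, 0.0000], [-5.0000, 0.0000, 15.778112], [2.0000, -1.0000, 0.0000]] (det J = 520.677703).
Solving J·Δ = −F gives Δ = (-2.0152, -1.0303, -0.9097).
Then the next iterate is (x, y, z)₁ = (0.4848, 0.9697, 1.0903).

(0.4848, 0.9697, 1.0903)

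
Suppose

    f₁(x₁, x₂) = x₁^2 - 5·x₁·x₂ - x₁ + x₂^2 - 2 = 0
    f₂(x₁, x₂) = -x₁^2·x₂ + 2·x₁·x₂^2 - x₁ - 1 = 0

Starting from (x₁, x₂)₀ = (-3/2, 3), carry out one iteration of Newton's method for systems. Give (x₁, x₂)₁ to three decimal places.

At (-3/2, 3): F = (33.250, -33.250).
Jacobian J = [[2·x₁ - 5·x₂ - 1, -5·x₁ + 2·x₂], [-2·x₁·x₂ + 2·x₂^2 - 1, -x₁^2 + 4·x₁·x₂]].
At the point, J = [[-19.000, 13.500], [26.000, -20.250]] (det J = 33.750).
Solving J·Δ = −F gives Δ = (6.650, 6.896).
Then the next iterate is (x₁, x₂)₁ = (5.150, 9.896).

(5.150, 9.896)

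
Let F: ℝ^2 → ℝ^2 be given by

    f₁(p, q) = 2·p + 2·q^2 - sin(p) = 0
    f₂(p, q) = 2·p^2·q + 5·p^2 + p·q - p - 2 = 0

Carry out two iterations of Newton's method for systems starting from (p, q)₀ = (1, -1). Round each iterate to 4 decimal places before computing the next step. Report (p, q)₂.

(0.6123, 0.3689)

At (1, -1): F = (3.158529, -1.0000).
Jacobian J = [[-cos(p) + 2, 4·q], [4·p·q + 10·p + q - 1, 2·p^2 + p]].
At the point, J = [[1.459698, -4.0000], [4.0000, 3.0000]] (det J = 20.379093).
Solving J·Δ = −F gives Δ = (-0.2687, 0.6916).
Then the next iterate is (p, q)₁ = (0.7313, -0.3084).
Round to (0.7313, -0.3084) and repeat: F = (0.984983, -0.612699), J = [[1.255693, -1.2336], [5.102468, 1.800899]].
Δ = (-0.1190, 0.6773), so (p, q)₂ = (0.6123, 0.3689).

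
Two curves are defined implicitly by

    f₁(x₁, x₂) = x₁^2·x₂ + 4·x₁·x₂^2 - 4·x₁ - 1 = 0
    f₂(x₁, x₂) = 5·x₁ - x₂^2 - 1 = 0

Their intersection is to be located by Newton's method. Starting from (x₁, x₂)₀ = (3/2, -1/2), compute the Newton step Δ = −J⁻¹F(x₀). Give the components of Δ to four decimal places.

(-1.1798, -0.3509)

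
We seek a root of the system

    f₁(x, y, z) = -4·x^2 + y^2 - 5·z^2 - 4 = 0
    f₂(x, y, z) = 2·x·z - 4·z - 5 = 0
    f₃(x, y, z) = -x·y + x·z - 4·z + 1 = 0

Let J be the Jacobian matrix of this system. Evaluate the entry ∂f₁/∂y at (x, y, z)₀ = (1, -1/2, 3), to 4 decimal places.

∂f₁/∂y = 2·y.
At (1, -1/2, 3) this is -1.0000.

-1.0000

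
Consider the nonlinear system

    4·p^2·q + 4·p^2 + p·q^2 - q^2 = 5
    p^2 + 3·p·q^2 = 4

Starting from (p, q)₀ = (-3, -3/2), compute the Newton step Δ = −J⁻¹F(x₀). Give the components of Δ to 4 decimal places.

At (-3, -3/2): F = (-32.0000, -15.2500).
Jacobian J = [[8·p·q + 8·p + q^2, 4·p^2 + 2·p·q - 2·q], [2·p + 3·q^2, 6·p·q]].
At the point, J = [[14.2500, 48.0000], [0.7500, 27.0000]] (det J = 348.7500).
Solving J·Δ = −F gives Δ = (0.3785, 0.5543).

(0.3785, 0.5543)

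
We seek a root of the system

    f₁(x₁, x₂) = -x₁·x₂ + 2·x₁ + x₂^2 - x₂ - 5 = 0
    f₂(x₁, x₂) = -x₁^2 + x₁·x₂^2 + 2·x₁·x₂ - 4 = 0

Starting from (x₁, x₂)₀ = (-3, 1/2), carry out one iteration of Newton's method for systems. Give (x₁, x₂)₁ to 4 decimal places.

(0.9149, 1.7926)

At (-3, 1/2): F = (-9.7500, -16.7500).
Jacobian J = [[-x₂ + 2, -x₁ + 2·x₂ - 1], [-2·x₁ + x₂^2 + 2·x₂, 2·x₁·x₂ + 2·x₁]].
At the point, J = [[1.5000, 3.0000], [7.2500, -9.0000]] (det J = -35.2500).
Solving J·Δ = −F gives Δ = (3.9149, 1.2926).
Then the next iterate is (x₁, x₂)₁ = (0.9149, 1.7926).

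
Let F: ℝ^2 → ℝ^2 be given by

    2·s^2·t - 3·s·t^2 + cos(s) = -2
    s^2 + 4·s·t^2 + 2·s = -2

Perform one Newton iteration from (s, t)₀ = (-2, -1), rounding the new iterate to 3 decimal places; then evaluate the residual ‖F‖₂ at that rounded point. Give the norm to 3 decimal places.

At (-2, -1): F = (-0.41615, -6.000).
Jacobian J = [[4·s·t - 3·t^2 - sin(s), 2·s^2 - 6·s·t], [2·s + 4·t^2 + 2, 8·s·t]].
At the point, J = [[5.90930, -4.000], [2.000, 16.000]] (det J = 102.54876).
Solving J·Δ = −F gives Δ = (0.299, 0.338).
Then the next iterate is (s, t)₁ = (-1.701, -0.662).
Re-evaluating at (-1.701, -0.662): F = (0.27566, -1.49041), so ‖F‖₂ = 1.516.

1.516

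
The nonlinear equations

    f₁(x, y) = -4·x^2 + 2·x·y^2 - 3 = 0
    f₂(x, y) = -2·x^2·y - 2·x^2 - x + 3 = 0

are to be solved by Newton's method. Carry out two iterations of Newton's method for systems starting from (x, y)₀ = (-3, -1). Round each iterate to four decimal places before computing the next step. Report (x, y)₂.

(-0.7108, 0.2084)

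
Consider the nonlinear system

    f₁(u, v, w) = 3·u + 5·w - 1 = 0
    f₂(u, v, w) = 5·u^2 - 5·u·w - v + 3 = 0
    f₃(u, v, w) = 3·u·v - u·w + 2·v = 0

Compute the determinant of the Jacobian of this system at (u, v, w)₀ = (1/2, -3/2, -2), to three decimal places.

277.750

J = [[3, 0, 5], [10·u - 5·w, -1, -5·u], [3·v - w, 3·u + 2, -u]].
At the point, J = [[3.000, 0.000, 5.000], [15.000, -1.000, -2.500], [-2.500, 3.500, -0.500]].
det J = 277.750.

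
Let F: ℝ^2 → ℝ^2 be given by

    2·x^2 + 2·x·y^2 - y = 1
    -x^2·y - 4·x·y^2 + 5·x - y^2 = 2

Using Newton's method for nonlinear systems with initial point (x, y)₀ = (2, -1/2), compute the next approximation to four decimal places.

(0.8793, -0.7052)

At (2, -1/2): F = (8.5000, 7.7500).
Jacobian J = [[4·x + 2·y^2, 4·x·y - 1], [-2·x·y - 4·y^2 + 5, -x^2 - 8·x·y - 2·y]].
At the point, J = [[8.5000, -5.0000], [6.0000, 5.0000]] (det J = 72.5000).
Solving J·Δ = −F gives Δ = (-1.1207, -0.2052).
Then the next iterate is (x, y)₁ = (0.8793, -0.7052).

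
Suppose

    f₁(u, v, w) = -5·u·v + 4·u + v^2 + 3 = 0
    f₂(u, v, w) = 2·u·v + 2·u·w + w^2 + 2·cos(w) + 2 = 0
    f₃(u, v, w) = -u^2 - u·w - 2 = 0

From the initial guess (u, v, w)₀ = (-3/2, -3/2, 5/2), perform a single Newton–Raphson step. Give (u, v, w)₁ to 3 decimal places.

(-1.065, 0.056, 2.688)

At (-3/2, -3/2, 5/2): F = (-12.000, 3.64771, -0.500).
Jacobian J = [[-5·v + 4, -5·u + 2·v, 0], [2·v + 2·w, 2·u, 2·u + 2·w - 2·sin(w)], [-2·u - w, 0, -u]].
At the point, J = [[11.500, 4.500, 0.000], [2.000, -3.000, 0.80306], [0.500, 0.000, 1.500]] (det J = -63.44312).
Solving J·Δ = −F gives Δ = (0.435, 1.556, 0.188).
Then the next iterate is (u, v, w)₁ = (-1.065, 0.056, 2.688).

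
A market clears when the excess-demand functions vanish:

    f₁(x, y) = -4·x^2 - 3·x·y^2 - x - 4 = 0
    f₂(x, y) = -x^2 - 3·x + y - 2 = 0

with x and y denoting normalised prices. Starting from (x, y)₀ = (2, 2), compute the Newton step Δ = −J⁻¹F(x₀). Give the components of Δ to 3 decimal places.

(-1.452, -0.162)

At (2, 2): F = (-46.000, -10.000).
Jacobian J = [[-8·x - 3·y^2 - 1, -6·x·y], [-2·x - 3, 1]].
At the point, J = [[-29.000, -24.000], [-7.000, 1.000]] (det J = -197.000).
Solving J·Δ = −F gives Δ = (-1.452, -0.162).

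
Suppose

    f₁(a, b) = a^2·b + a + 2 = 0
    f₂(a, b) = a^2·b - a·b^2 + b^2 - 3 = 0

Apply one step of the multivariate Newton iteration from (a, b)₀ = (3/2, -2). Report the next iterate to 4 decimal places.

(-12.2000, -32.0000)

At (3/2, -2): F = (-1.0000, -9.5000).
Jacobian J = [[2·a·b + 1, a^2], [2·a·b - b^2, a^2 - 2·a·b + 2·b]].
At the point, J = [[-5.0000, 2.2500], [-10.0000, 4.2500]] (det J = 1.2500).
Solving J·Δ = −F gives Δ = (-13.7000, -30.0000).
Then the next iterate is (a, b)₁ = (-12.2000, -32.0000).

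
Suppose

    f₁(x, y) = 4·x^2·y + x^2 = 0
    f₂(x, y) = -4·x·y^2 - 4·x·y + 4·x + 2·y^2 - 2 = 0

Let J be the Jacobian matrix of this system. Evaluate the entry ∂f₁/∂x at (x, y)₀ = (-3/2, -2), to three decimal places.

∂f₁/∂x = 8·x·y + 2·x.
At (-3/2, -2) this is 21.000.

21.000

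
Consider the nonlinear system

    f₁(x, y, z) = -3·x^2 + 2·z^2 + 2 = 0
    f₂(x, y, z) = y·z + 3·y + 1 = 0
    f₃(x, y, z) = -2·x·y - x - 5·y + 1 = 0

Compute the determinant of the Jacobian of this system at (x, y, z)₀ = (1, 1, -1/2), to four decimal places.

J = [[-6·x, 0, 4·z], [0, z + 3, y], [-2·y - 1, -2·x - 5, 0]].
At the point, J = [[-6.0000, 0.0000, -2.0000], [0.0000, 2.5000, 1.0000], [-3.0000, -7.0000, 0.0000]].
det J = -57.0000.

-57.0000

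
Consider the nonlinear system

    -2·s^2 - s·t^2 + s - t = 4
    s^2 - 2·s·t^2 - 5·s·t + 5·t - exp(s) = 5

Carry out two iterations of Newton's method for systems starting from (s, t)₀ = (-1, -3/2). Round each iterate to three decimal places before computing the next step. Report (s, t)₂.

At (-1, -3/2): F = (-3.250, -14.86788).
Jacobian J = [[-4·s - t^2 + 1, -2·s·t - 1], [2·s - 2·t^2 - 5·t - exp(s), -4·s·t - 5·s + 5]].
At the point, J = [[2.750, -4.000], [0.63212, 4.000]] (det J = 13.52848).
Solving J·Δ = −F gives Δ = (5.357, 2.870).
Then the next iterate is (s, t)₁ = (4.357, 1.370).
Round to (4.357, 1.370) and repeat: F = (-47.15755, -103.39002), J = [[-18.30490, -12.93818], [-79.91251, -40.66136]].
Δ = (2.002, -6.477), so (s, t)₂ = (6.359, -5.107).

(6.359, -5.107)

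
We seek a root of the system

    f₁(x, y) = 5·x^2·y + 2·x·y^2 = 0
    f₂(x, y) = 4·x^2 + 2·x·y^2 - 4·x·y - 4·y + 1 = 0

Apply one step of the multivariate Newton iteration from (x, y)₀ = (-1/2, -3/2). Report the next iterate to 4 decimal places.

(-1.5120, 2.3280)

At (-1/2, -3/2): F = (-4.1250, 2.7500).
Jacobian J = [[10·x·y + 2·y^2, 5·x^2 + 4·x·y], [8·x + 2·y^2 - 4·y, 4·x·y - 4·x - 4]].
At the point, J = [[12.0000, 4.2500], [6.5000, 1.0000]] (det J = -15.6250).
Solving J·Δ = −F gives Δ = (-1.0120, 3.8280).
Then the next iterate is (x, y)₁ = (-1.5120, 2.3280).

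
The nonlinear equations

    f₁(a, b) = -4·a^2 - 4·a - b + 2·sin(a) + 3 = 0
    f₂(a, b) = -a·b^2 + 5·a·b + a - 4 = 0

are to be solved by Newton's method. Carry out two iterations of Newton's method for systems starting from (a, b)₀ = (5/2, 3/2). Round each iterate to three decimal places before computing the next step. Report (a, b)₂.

At (5/2, 3/2): F = (-32.30306, 11.625).
Jacobian J = [[-8·a + 2·cos(a) - 4, -1], [-b^2 + 5·b + 1, -2·a·b + 5·a]].
At the point, J = [[-25.60229, -1.000], [6.250, 5.000]] (det J = -121.76144).
Solving J·Δ = −F gives Δ = (-1.231, -0.786).
Then the next iterate is (a, b)₁ = (1.269, 0.714).
Round to (1.269, 0.714) and repeat: F = (-7.32184, 1.15240), J = [[-13.55753, -1.000], [4.06020, 4.53287]].
Δ = (-0.558, 0.246), so (a, b)₂ = (0.711, 0.960).

(0.711, 0.960)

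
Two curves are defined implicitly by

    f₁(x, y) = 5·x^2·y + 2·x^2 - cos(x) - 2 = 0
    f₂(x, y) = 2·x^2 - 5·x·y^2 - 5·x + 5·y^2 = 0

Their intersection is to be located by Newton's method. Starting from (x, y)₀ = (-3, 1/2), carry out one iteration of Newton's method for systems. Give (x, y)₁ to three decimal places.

(0.305, 1.616)

At (-3, 1/2): F = (39.48999, 38.000).
Jacobian J = [[10·x·y + 4·x + sin(x), 5·x^2], [4·x - 5·y^2 - 5, -10·x·y + 10·y]].
At the point, J = [[-27.14112, 45.000], [-18.250, 20.000]] (det J = 278.42760).
Solving J·Δ = −F gives Δ = (3.305, 1.116).
Then the next iterate is (x, y)₁ = (0.305, 1.616).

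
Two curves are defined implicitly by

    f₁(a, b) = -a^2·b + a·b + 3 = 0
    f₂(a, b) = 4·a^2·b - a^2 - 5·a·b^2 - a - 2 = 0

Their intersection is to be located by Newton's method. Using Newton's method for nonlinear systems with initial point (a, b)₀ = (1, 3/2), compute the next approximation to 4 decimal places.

(3.0000, 0.2500)

At (1, 3/2): F = (3.0000, -9.2500).
Jacobian J = [[-2·a·b + b, -a^2 + a], [8·a·b - 2·a - 5·b^2 - 1, 4·a^2 - 10·a·b]].
At the point, J = [[-1.5000, 0.0000], [-2.2500, -11.0000]] (det J = 16.5000).
Solving J·Δ = −F gives Δ = (2.0000, -1.2500).
Then the next iterate is (a, b)₁ = (3.0000, 0.2500).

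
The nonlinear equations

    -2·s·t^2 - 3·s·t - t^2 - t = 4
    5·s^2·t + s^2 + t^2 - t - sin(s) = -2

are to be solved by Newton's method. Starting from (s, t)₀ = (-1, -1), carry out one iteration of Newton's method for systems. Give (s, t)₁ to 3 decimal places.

At (-1, -1): F = (-5.000, 0.84147).
Jacobian J = [[-2·t^2 - 3·t, -4·s·t - 3·s - 2·t - 1], [10·s·t + 2·s - cos(s), 5·s^2 + 2·t - 1]].
At the point, J = [[1.000, 0.000], [7.45970, 2.000]] (det J = 2.000).
Solving J·Δ = −F gives Δ = (5.000, -19.070).
Then the next iterate is (s, t)₁ = (4.000, -20.070).

(4.000, -20.070)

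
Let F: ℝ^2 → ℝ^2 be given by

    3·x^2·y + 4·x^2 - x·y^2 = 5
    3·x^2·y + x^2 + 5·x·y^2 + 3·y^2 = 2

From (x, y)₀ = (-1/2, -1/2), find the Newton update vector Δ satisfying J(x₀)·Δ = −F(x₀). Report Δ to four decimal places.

At (-1/2, -1/2): F = (-4.2500, -2.0000).
Jacobian J = [[6·x·y + 8·x - y^2, 3·x^2 - 2·x·y], [6·x·y + 2·x + 5·y^2, 3·x^2 + 10·x·y + 6·y]].
At the point, J = [[-2.7500, 0.2500], [1.7500, 0.2500]] (det J = -1.1250).
Solving J·Δ = −F gives Δ = (-0.5000, 11.5000).

(-0.5000, 11.5000)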